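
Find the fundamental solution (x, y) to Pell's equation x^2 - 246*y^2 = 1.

First expand sqrt(246) as a continued fraction. With x_i = (sqrt(246) + m_i)/d_i and (m_0, d_0) = (0, 1): a_0 = floor(sqrt(246)) = 15, since 15^2 = 225 <= 246 < 256 = 16^2.
Iterate m_{i+1} = d_i*a_i - m_i, d_{i+1} = (246 - m_{i+1}^2)/d_i, a_{i+1} = floor((a_0 + m_{i+1})/d_{i+1}):
  m_1 = 1*15 - 0 = 15, d_1 = (246 - 15^2)/1 = 21/1 = 21, a_1 = floor((15 + 15)/21) = 1.
  m_2 = 21*1 - 15 = 6, d_2 = (246 - 6^2)/21 = 210/21 = 10, a_2 = floor((15 + 6)/10) = 2.
  m_3 = 10*2 - 6 = 14, d_3 = (246 - 14^2)/10 = 50/10 = 5, a_3 = floor((15 + 14)/5) = 5.
  m_4 = 5*5 - 14 = 11, d_4 = (246 - 11^2)/5 = 125/5 = 25, a_4 = floor((15 + 11)/25) = 1.
  m_5 = 25*1 - 11 = 14, d_5 = (246 - 14^2)/25 = 50/25 = 2, a_5 = floor((15 + 14)/2) = 14.
  m_6 = 2*14 - 14 = 14, d_6 = (246 - 14^2)/2 = 50/2 = 25, a_6 = floor((15 + 14)/25) = 1.
  m_7 = 25*1 - 14 = 11, d_7 = (246 - 11^2)/25 = 125/25 = 5, a_7 = floor((15 + 11)/5) = 5.
  m_8 = 5*5 - 11 = 14, d_8 = (246 - 14^2)/5 = 50/5 = 10, a_8 = floor((15 + 14)/10) = 2.
  m_9 = 10*2 - 14 = 6, d_9 = (246 - 6^2)/10 = 210/10 = 21, a_9 = floor((15 + 6)/21) = 1.
  m_10 = 21*1 - 6 = 15, d_10 = (246 - 15^2)/21 = 21/21 = 1, a_10 = floor((15 + 15)/1) = 30.
  m_11 = 1*30 - 15 = 15, d_11 = (246 - 15^2)/1 = 21/1 = 21: (m_11, d_11) = (m_1, d_1) = (15, 21), so from here the quotients repeat a_1, ..., a_10; the period length is 10.
So sqrt(246) = [15; (1, 2, 5, 1, 14, 1, 5, 2, 1, 30)] with period length k = 10.
k is even, so the fundamental solution of x^2 - 246y^2 = 1 is (p_{k-1}, q_{k-1}) = (p_9, q_9); compute convergents through index 9.
Convergents (p_i = a_i*p_{i-1} + p_{i-2}, q_i = a_i*q_{i-1} + q_{i-2} with p_{-2}=0, p_{-1}=1, q_{-2}=1, q_{-1}=0):
  i=0: a_0=15, p_0 = 15*1 + 0 = 15, q_0 = 15*0 + 1 = 1.
  i=1: a_1=1, p_1 = 1*15 + 1 = 16, q_1 = 1*1 + 0 = 1.
  i=2: a_2=2, p_2 = 2*16 + 15 = 47, q_2 = 2*1 + 1 = 3.
  i=3: a_3=5, p_3 = 5*47 + 16 = 251, q_3 = 5*3 + 1 = 16.
  i=4: a_4=1, p_4 = 1*251 + 47 = 298, q_4 = 1*16 + 3 = 19.
  i=5: a_5=14, p_5 = 14*298 + 251 = 4423, q_5 = 14*19 + 16 = 282.
  i=6: a_6=1, p_6 = 1*4423 + 298 = 4721, q_6 = 1*282 + 19 = 301.
  i=7: a_7=5, p_7 = 5*4721 + 4423 = 28028, q_7 = 5*301 + 282 = 1787.
  i=8: a_8=2, p_8 = 2*28028 + 4721 = 60777, q_8 = 2*1787 + 301 = 3875.
  i=9: a_9=1, p_9 = 1*60777 + 28028 = 88805, q_9 = 1*3875 + 1787 = 5662.
Check: 88805^2 - 246*5662^2 = 7886328025 - 7886328024 = 1, so (x, y) = (88805, 5662) solves the equation, and by the theorem it is the least positive solution.

(x, y) = (88805, 5662)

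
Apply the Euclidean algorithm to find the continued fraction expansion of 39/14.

[2; 1, 3, 1, 2]

Run the Euclidean algorithm on 39 and 14; the successive quotients are the partial quotients a_0, a_1, ... (each step inverts the fractional part left over by the previous one):
  39 = 2*14 + 11, so a_0 = 2.
  14 = 1*11 + 3, so a_1 = 1.
  11 = 3*3 + 2, so a_2 = 3.
  3 = 1*2 + 1, so a_3 = 1.
  2 = 2*1 + 0, so a_4 = 2.
The remainder reaches 0 after 5 divisions, so the expansion has 5 partial quotients, read off in order.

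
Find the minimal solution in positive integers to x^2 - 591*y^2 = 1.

First expand sqrt(591) as a continued fraction. With x_i = (sqrt(591) + m_i)/d_i and (m_0, d_0) = (0, 1): a_0 = floor(sqrt(591)) = 24, since 24^2 = 576 <= 591 < 625 = 25^2.
Iterate m_{i+1} = d_i*a_i - m_i, d_{i+1} = (591 - m_{i+1}^2)/d_i, a_{i+1} = floor((a_0 + m_{i+1})/d_{i+1}):
  m_1 = 1*24 - 0 = 24, d_1 = (591 - 24^2)/1 = 15/1 = 15, a_1 = floor((24 + 24)/15) = 3.
  m_2 = 15*3 - 24 = 21, d_2 = (591 - 21^2)/15 = 150/15 = 10, a_2 = floor((24 + 21)/10) = 4.
  m_3 = 10*4 - 21 = 19, d_3 = (591 - 19^2)/10 = 230/10 = 23, a_3 = floor((24 + 19)/23) = 1.
  m_4 = 23*1 - 19 = 4, d_4 = (591 - 4^2)/23 = 575/23 = 25, a_4 = floor((24 + 4)/25) = 1.
  m_5 = 25*1 - 4 = 21, d_5 = (591 - 21^2)/25 = 150/25 = 6, a_5 = floor((24 + 21)/6) = 7.
  m_6 = 6*7 - 21 = 21, d_6 = (591 - 21^2)/6 = 150/6 = 25, a_6 = floor((24 + 21)/25) = 1.
  m_7 = 25*1 - 21 = 4, d_7 = (591 - 4^2)/25 = 575/25 = 23, a_7 = floor((24 + 4)/23) = 1.
  m_8 = 23*1 - 4 = 19, d_8 = (591 - 19^2)/23 = 230/23 = 10, a_8 = floor((24 + 19)/10) = 4.
  m_9 = 10*4 - 19 = 21, d_9 = (591 - 21^2)/10 = 150/10 = 15, a_9 = floor((24 + 21)/15) = 3.
  m_10 = 15*3 - 21 = 24, d_10 = (591 - 24^2)/15 = 15/15 = 1, a_10 = floor((24 + 24)/1) = 48.
  m_11 = 1*48 - 24 = 24, d_11 = (591 - 24^2)/1 = 15/1 = 15: (m_11, d_11) = (m_1, d_1) = (24, 15), so from here the quotients repeat a_1, ..., a_10; the period length is 10.
So sqrt(591) = [24; (3, 4, 1, 1, 7, 1, 1, 4, 3, 48)] with period length k = 10.
k is even, so the fundamental solution of x^2 - 591y^2 = 1 is (p_{k-1}, q_{k-1}) = (p_9, q_9); compute convergents through index 9.
Convergents (p_i = a_i*p_{i-1} + p_{i-2}, q_i = a_i*q_{i-1} + q_{i-2} with p_{-2}=0, p_{-1}=1, q_{-2}=1, q_{-1}=0):
  i=0: a_0=24, p_0 = 24*1 + 0 = 24, q_0 = 24*0 + 1 = 1.
  i=1: a_1=3, p_1 = 3*24 + 1 = 73, q_1 = 3*1 + 0 = 3.
  i=2: a_2=4, p_2 = 4*73 + 24 = 316, q_2 = 4*3 + 1 = 13.
  i=3: a_3=1, p_3 = 1*316 + 73 = 389, q_3 = 1*13 + 3 = 16.
  i=4: a_4=1, p_4 = 1*389 + 316 = 705, q_4 = 1*16 + 13 = 29.
  i=5: a_5=7, p_5 = 7*705 + 389 = 5324, q_5 = 7*29 + 16 = 219.
  i=6: a_6=1, p_6 = 1*5324 + 705 = 6029, q_6 = 1*219 + 29 = 248.
  i=7: a_7=1, p_7 = 1*6029 + 5324 = 11353, q_7 = 1*248 + 219 = 467.
  i=8: a_8=4, p_8 = 4*11353 + 6029 = 51441, q_8 = 4*467 + 248 = 2116.
  i=9: a_9=3, p_9 = 3*51441 + 11353 = 165676, q_9 = 3*2116 + 467 = 6815.
Check: 165676^2 - 591*6815^2 = 27448536976 - 27448536975 = 1, so (x, y) = (165676, 6815) solves the equation, and by the theorem it is the least positive solution.

(x, y) = (165676, 6815)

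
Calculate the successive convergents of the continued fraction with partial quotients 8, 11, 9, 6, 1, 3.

8/1, 89/11, 809/100, 4943/611, 5752/711, 22199/2744

Using the convergent recurrence p_i = a_i*p_{i-1} + p_{i-2}, q_i = a_i*q_{i-1} + q_{i-2} with p_{-2}=0, p_{-1}=1, q_{-2}=1, q_{-1}=0:
  i=0: a_0=8, p_0 = 8*1 + 0 = 8, q_0 = 8*0 + 1 = 1.
  i=1: a_1=11, p_1 = 11*8 + 1 = 89, q_1 = 11*1 + 0 = 11.
  i=2: a_2=9, p_2 = 9*89 + 8 = 809, q_2 = 9*11 + 1 = 100.
  i=3: a_3=6, p_3 = 6*809 + 89 = 4943, q_3 = 6*100 + 11 = 611.
  i=4: a_4=1, p_4 = 1*4943 + 809 = 5752, q_4 = 1*611 + 100 = 711.
  i=5: a_5=3, p_5 = 3*5752 + 4943 = 22199, q_5 = 3*711 + 611 = 2744.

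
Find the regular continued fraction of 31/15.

[2; 15]

Run the Euclidean algorithm on 31 and 15; the successive quotients are the partial quotients a_0, a_1, ... (each step inverts the fractional part left over by the previous one):
  31 = 2*15 + 1, so a_0 = 2.
  15 = 15*1 + 0, so a_1 = 15.
The remainder reaches 0 after 2 divisions, so the expansion has 2 partial quotients, read off in order.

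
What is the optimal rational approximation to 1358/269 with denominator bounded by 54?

Expand x = 1358/269 as a continued fraction with the Euclidean algorithm:
  1358 = 5*269 + 13, so a_0 = 5.
  269 = 20*13 + 9, so a_1 = 20.
  13 = 1*9 + 4, so a_2 = 1.
  9 = 2*4 + 1, so a_3 = 2.
  4 = 4*1 + 0, so a_4 = 4.
so x = [5; 20, 1, 2, 4].
Convergents (p_i = a_i*p_{i-1} + p_{i-2}, q_i = a_i*q_{i-1} + q_{i-2} with p_{-2}=0, p_{-1}=1, q_{-2}=1, q_{-1}=0), until the denominator exceeds 54:
  i=0: a_0=5, p_0 = 5*1 + 0 = 5, q_0 = 5*0 + 1 = 1.
  i=1: a_1=20, p_1 = 20*5 + 1 = 101, q_1 = 20*1 + 0 = 20.
  i=2: a_2=1, p_2 = 1*101 + 5 = 106, q_2 = 1*20 + 1 = 21.
  i=3: a_3=2, p_3 = 2*106 + 101 = 313, q_3 = 2*21 + 20 = 62.
q_3 = 62 > 54, so the last convergent with denominator <= 54 is p_2/q_2 = 106/21.
The closest fraction with denominator <= 54 is either p_2/q_2 or the intermediate fraction (k*p_2 + p_1)/(k*q_2 + q_1) with the largest k >= 1 whose denominator stays <= 54; these approach x as k grows, and every other convergent or intermediate fraction in range is farther away.
Largest k: floor((54 - q_1)/q_2) = floor((54 - 20)/21) = 1.
That gives (1*106 + 101)/(1*21 + 20) = 207/41.
Compare the errors: |x - 106/21| = |1358*21 - 106*269|/(269*21) = 4/5649, and |x - 207/41| = |1358*41 - 207*269|/(269*41) = 5/11029.
Cross-multiplying, 5*5649 = 28245 < 44116 = 4*11029, so 5/11029 is smaller: the intermediate fraction 207/41 is closer to x than 106/21.

207/41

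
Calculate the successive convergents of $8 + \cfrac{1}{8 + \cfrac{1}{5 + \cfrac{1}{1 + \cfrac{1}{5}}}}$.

Using the convergent recurrence p_i = a_i*p_{i-1} + p_{i-2}, q_i = a_i*q_{i-1} + q_{i-2} with p_{-2}=0, p_{-1}=1, q_{-2}=1, q_{-1}=0:
  i=0: a_0=8, p_0 = 8*1 + 0 = 8, q_0 = 8*0 + 1 = 1.
  i=1: a_1=8, p_1 = 8*8 + 1 = 65, q_1 = 8*1 + 0 = 8.
  i=2: a_2=5, p_2 = 5*65 + 8 = 333, q_2 = 5*8 + 1 = 41.
  i=3: a_3=1, p_3 = 1*333 + 65 = 398, q_3 = 1*41 + 8 = 49.
  i=4: a_4=5, p_4 = 5*398 + 333 = 2323, q_4 = 5*49 + 41 = 286.

8/1, 65/8, 333/41, 398/49, 2323/286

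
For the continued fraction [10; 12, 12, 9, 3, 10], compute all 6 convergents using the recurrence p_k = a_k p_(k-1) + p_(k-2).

10/1, 121/12, 1462/145, 13279/1317, 41299/4096, 426269/42277

Using the convergent recurrence p_i = a_i*p_{i-1} + p_{i-2}, q_i = a_i*q_{i-1} + q_{i-2} with p_{-2}=0, p_{-1}=1, q_{-2}=1, q_{-1}=0:
  i=0: a_0=10, p_0 = 10*1 + 0 = 10, q_0 = 10*0 + 1 = 1.
  i=1: a_1=12, p_1 = 12*10 + 1 = 121, q_1 = 12*1 + 0 = 12.
  i=2: a_2=12, p_2 = 12*121 + 10 = 1462, q_2 = 12*12 + 1 = 145.
  i=3: a_3=9, p_3 = 9*1462 + 121 = 13279, q_3 = 9*145 + 12 = 1317.
  i=4: a_4=3, p_4 = 3*13279 + 1462 = 41299, q_4 = 3*1317 + 145 = 4096.
  i=5: a_5=10, p_5 = 10*41299 + 13279 = 426269, q_5 = 10*4096 + 1317 = 42277.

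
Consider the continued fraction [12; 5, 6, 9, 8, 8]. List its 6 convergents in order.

12/1, 61/5, 378/31, 3463/284, 28082/2303, 228119/18708

Using the convergent recurrence p_i = a_i*p_{i-1} + p_{i-2}, q_i = a_i*q_{i-1} + q_{i-2} with p_{-2}=0, p_{-1}=1, q_{-2}=1, q_{-1}=0:
  i=0: a_0=12, p_0 = 12*1 + 0 = 12, q_0 = 12*0 + 1 = 1.
  i=1: a_1=5, p_1 = 5*12 + 1 = 61, q_1 = 5*1 + 0 = 5.
  i=2: a_2=6, p_2 = 6*61 + 12 = 378, q_2 = 6*5 + 1 = 31.
  i=3: a_3=9, p_3 = 9*378 + 61 = 3463, q_3 = 9*31 + 5 = 284.
  i=4: a_4=8, p_4 = 8*3463 + 378 = 28082, q_4 = 8*284 + 31 = 2303.
  i=5: a_5=8, p_5 = 8*28082 + 3463 = 228119, q_5 = 8*2303 + 284 = 18708.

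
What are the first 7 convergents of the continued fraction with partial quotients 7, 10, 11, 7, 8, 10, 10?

Using the convergent recurrence p_i = a_i*p_{i-1} + p_{i-2}, q_i = a_i*q_{i-1} + q_{i-2} with p_{-2}=0, p_{-1}=1, q_{-2}=1, q_{-1}=0:
  i=0: a_0=7, p_0 = 7*1 + 0 = 7, q_0 = 7*0 + 1 = 1.
  i=1: a_1=10, p_1 = 10*7 + 1 = 71, q_1 = 10*1 + 0 = 10.
  i=2: a_2=11, p_2 = 11*71 + 7 = 788, q_2 = 11*10 + 1 = 111.
  i=3: a_3=7, p_3 = 7*788 + 71 = 5587, q_3 = 7*111 + 10 = 787.
  i=4: a_4=8, p_4 = 8*5587 + 788 = 45484, q_4 = 8*787 + 111 = 6407.
  i=5: a_5=10, p_5 = 10*45484 + 5587 = 460427, q_5 = 10*6407 + 787 = 64857.
  i=6: a_6=10, p_6 = 10*460427 + 45484 = 4649754, q_6 = 10*64857 + 6407 = 654977.

7/1, 71/10, 788/111, 5587/787, 45484/6407, 460427/64857, 4649754/654977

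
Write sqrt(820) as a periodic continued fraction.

Write x_i = (sqrt(820) + m_i)/d_i with (m_0, d_0) = (0, 1). a_0 = floor(sqrt(820)) = 28, since 28^2 = 784 <= 820 < 841 = 29^2.
Iterate m_{i+1} = d_i*a_i - m_i, d_{i+1} = (820 - m_{i+1}^2)/d_i, a_{i+1} = floor((a_0 + m_{i+1})/d_{i+1}):
  m_1 = 1*28 - 0 = 28, d_1 = (820 - 28^2)/1 = 36/1 = 36, a_1 = floor((28 + 28)/36) = 1.
  m_2 = 36*1 - 28 = 8, d_2 = (820 - 8^2)/36 = 756/36 = 21, a_2 = floor((28 + 8)/21) = 1.
  m_3 = 21*1 - 8 = 13, d_3 = (820 - 13^2)/21 = 651/21 = 31, a_3 = floor((28 + 13)/31) = 1.
  m_4 = 31*1 - 13 = 18, d_4 = (820 - 18^2)/31 = 496/31 = 16, a_4 = floor((28 + 18)/16) = 2.
  m_5 = 16*2 - 18 = 14, d_5 = (820 - 14^2)/16 = 624/16 = 39, a_5 = floor((28 + 14)/39) = 1.
  m_6 = 39*1 - 14 = 25, d_6 = (820 - 25^2)/39 = 195/39 = 5, a_6 = floor((28 + 25)/5) = 10.
  m_7 = 5*10 - 25 = 25, d_7 = (820 - 25^2)/5 = 195/5 = 39, a_7 = floor((28 + 25)/39) = 1.
  m_8 = 39*1 - 25 = 14, d_8 = (820 - 14^2)/39 = 624/39 = 16, a_8 = floor((28 + 14)/16) = 2.
  m_9 = 16*2 - 14 = 18, d_9 = (820 - 18^2)/16 = 496/16 = 31, a_9 = floor((28 + 18)/31) = 1.
  m_10 = 31*1 - 18 = 13, d_10 = (820 - 13^2)/31 = 651/31 = 21, a_10 = floor((28 + 13)/21) = 1.
  m_11 = 21*1 - 13 = 8, d_11 = (820 - 8^2)/21 = 756/21 = 36, a_11 = floor((28 + 8)/36) = 1.
  m_12 = 36*1 - 8 = 28, d_12 = (820 - 28^2)/36 = 36/36 = 1, a_12 = floor((28 + 28)/1) = 56.
  m_13 = 1*56 - 28 = 28, d_13 = (820 - 28^2)/1 = 36/1 = 36: (m_13, d_13) = (m_1, d_1) = (28, 36), so from here the quotients repeat a_1, ..., a_12; the period length is 12.
Hence the expansion of sqrt(820) is a_0 = 28 followed by the repeating block 1, 1, 1, 2, 1, 10, 1, 2, 1, 1, 1, 56 (period 12).

[28; (1, 1, 1, 2, 1, 10, 1, 2, 1, 1, 1, 56)]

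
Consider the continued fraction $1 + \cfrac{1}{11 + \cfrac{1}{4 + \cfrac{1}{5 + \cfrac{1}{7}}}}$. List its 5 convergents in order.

1/1, 12/11, 49/45, 257/236, 1848/1697

Using the convergent recurrence p_i = a_i*p_{i-1} + p_{i-2}, q_i = a_i*q_{i-1} + q_{i-2} with p_{-2}=0, p_{-1}=1, q_{-2}=1, q_{-1}=0:
  i=0: a_0=1, p_0 = 1*1 + 0 = 1, q_0 = 1*0 + 1 = 1.
  i=1: a_1=11, p_1 = 11*1 + 1 = 12, q_1 = 11*1 + 0 = 11.
  i=2: a_2=4, p_2 = 4*12 + 1 = 49, q_2 = 4*11 + 1 = 45.
  i=3: a_3=5, p_3 = 5*49 + 12 = 257, q_3 = 5*45 + 11 = 236.
  i=4: a_4=7, p_4 = 7*257 + 49 = 1848, q_4 = 7*236 + 45 = 1697.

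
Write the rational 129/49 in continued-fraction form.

Run the Euclidean algorithm on 129 and 49; the successive quotients are the partial quotients a_0, a_1, ... (each step inverts the fractional part left over by the previous one):
  129 = 2*49 + 31, so a_0 = 2.
  49 = 1*31 + 18, so a_1 = 1.
  31 = 1*18 + 13, so a_2 = 1.
  18 = 1*13 + 5, so a_3 = 1.
  13 = 2*5 + 3, so a_4 = 2.
  5 = 1*3 + 2, so a_5 = 1.
  3 = 1*2 + 1, so a_6 = 1.
  2 = 2*1 + 0, so a_7 = 2.
The remainder reaches 0 after 8 divisions, so the expansion has 8 partial quotients, read off in order.

[2; 1, 1, 1, 2, 1, 1, 2]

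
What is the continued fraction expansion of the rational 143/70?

Run the Euclidean algorithm on 143 and 70; the successive quotients are the partial quotients a_0, a_1, ... (each step inverts the fractional part left over by the previous one):
  143 = 2*70 + 3, so a_0 = 2.
  70 = 23*3 + 1, so a_1 = 23.
  3 = 3*1 + 0, so a_2 = 3.
The remainder reaches 0 after 3 divisions, so the expansion has 3 partial quotients, read off in order.

[2; 23, 3]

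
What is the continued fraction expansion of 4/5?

[0; 1, 4]

Run the Euclidean algorithm on 4 and 5; the successive quotients are the partial quotients a_0, a_1, ... (each step inverts the fractional part left over by the previous one):
  4 = 0*5 + 4, so a_0 = 0.
  5 = 1*4 + 1, so a_1 = 1.
  4 = 4*1 + 0, so a_2 = 4.
The remainder reaches 0 after 3 divisions, so the expansion has 3 partial quotients, read off in order.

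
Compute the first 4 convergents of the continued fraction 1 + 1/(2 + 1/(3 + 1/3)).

1/1, 3/2, 10/7, 33/23

Using the convergent recurrence p_i = a_i*p_{i-1} + p_{i-2}, q_i = a_i*q_{i-1} + q_{i-2} with p_{-2}=0, p_{-1}=1, q_{-2}=1, q_{-1}=0:
  i=0: a_0=1, p_0 = 1*1 + 0 = 1, q_0 = 1*0 + 1 = 1.
  i=1: a_1=2, p_1 = 2*1 + 1 = 3, q_1 = 2*1 + 0 = 2.
  i=2: a_2=3, p_2 = 3*3 + 1 = 10, q_2 = 3*2 + 1 = 7.
  i=3: a_3=3, p_3 = 3*10 + 3 = 33, q_3 = 3*7 + 2 = 23.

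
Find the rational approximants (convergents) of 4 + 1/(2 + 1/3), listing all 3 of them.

Using the convergent recurrence p_i = a_i*p_{i-1} + p_{i-2}, q_i = a_i*q_{i-1} + q_{i-2} with p_{-2}=0, p_{-1}=1, q_{-2}=1, q_{-1}=0:
  i=0: a_0=4, p_0 = 4*1 + 0 = 4, q_0 = 4*0 + 1 = 1.
  i=1: a_1=2, p_1 = 2*4 + 1 = 9, q_1 = 2*1 + 0 = 2.
  i=2: a_2=3, p_2 = 3*9 + 4 = 31, q_2 = 3*2 + 1 = 7.

4/1, 9/2, 31/7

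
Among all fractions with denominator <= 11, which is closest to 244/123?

2/1

Expand x = 244/123 as a continued fraction with the Euclidean algorithm:
  244 = 1*123 + 121, so a_0 = 1.
  123 = 1*121 + 2, so a_1 = 1.
  121 = 60*2 + 1, so a_2 = 60.
  2 = 2*1 + 0, so a_3 = 2.
so x = [1; 1, 60, 2].
Convergents (p_i = a_i*p_{i-1} + p_{i-2}, q_i = a_i*q_{i-1} + q_{i-2} with p_{-2}=0, p_{-1}=1, q_{-2}=1, q_{-1}=0), until the denominator exceeds 11:
  i=0: a_0=1, p_0 = 1*1 + 0 = 1, q_0 = 1*0 + 1 = 1.
  i=1: a_1=1, p_1 = 1*1 + 1 = 2, q_1 = 1*1 + 0 = 1.
  i=2: a_2=60, p_2 = 60*2 + 1 = 121, q_2 = 60*1 + 1 = 61.
q_2 = 61 > 11, so the last convergent with denominator <= 11 is p_1/q_1 = 2/1.
The closest fraction with denominator <= 11 is either p_1/q_1 or the intermediate fraction (k*p_1 + p_0)/(k*q_1 + q_0) with the largest k >= 1 whose denominator stays <= 11; these approach x as k grows, and every other convergent or intermediate fraction in range is farther away.
Largest k: floor((11 - q_0)/q_1) = floor((11 - 1)/1) = 10.
That gives (10*2 + 1)/(10*1 + 1) = 21/11.
Compare the errors: |x - 2/1| = |244*1 - 2*123|/(123*1) = 2/123, and |x - 21/11| = |244*11 - 21*123|/(123*11) = 101/1353.
Cross-multiplying, 2*1353 = 2706 < 12423 = 101*123, so 2/123 is smaller: the convergent 2/1 is closer to x than 21/11.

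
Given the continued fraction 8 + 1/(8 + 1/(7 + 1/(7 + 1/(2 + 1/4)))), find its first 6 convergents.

Using the convergent recurrence p_i = a_i*p_{i-1} + p_{i-2}, q_i = a_i*q_{i-1} + q_{i-2} with p_{-2}=0, p_{-1}=1, q_{-2}=1, q_{-1}=0:
  i=0: a_0=8, p_0 = 8*1 + 0 = 8, q_0 = 8*0 + 1 = 1.
  i=1: a_1=8, p_1 = 8*8 + 1 = 65, q_1 = 8*1 + 0 = 8.
  i=2: a_2=7, p_2 = 7*65 + 8 = 463, q_2 = 7*8 + 1 = 57.
  i=3: a_3=7, p_3 = 7*463 + 65 = 3306, q_3 = 7*57 + 8 = 407.
  i=4: a_4=2, p_4 = 2*3306 + 463 = 7075, q_4 = 2*407 + 57 = 871.
  i=5: a_5=4, p_5 = 4*7075 + 3306 = 31606, q_5 = 4*871 + 407 = 3891.

8/1, 65/8, 463/57, 3306/407, 7075/871, 31606/3891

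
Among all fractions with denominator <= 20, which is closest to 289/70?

Expand x = 289/70 as a continued fraction with the Euclidean algorithm:
  289 = 4*70 + 9, so a_0 = 4.
  70 = 7*9 + 7, so a_1 = 7.
  9 = 1*7 + 2, so a_2 = 1.
  7 = 3*2 + 1, so a_3 = 3.
  2 = 2*1 + 0, so a_4 = 2.
so x = [4; 7, 1, 3, 2].
Convergents (p_i = a_i*p_{i-1} + p_{i-2}, q_i = a_i*q_{i-1} + q_{i-2} with p_{-2}=0, p_{-1}=1, q_{-2}=1, q_{-1}=0), until the denominator exceeds 20:
  i=0: a_0=4, p_0 = 4*1 + 0 = 4, q_0 = 4*0 + 1 = 1.
  i=1: a_1=7, p_1 = 7*4 + 1 = 29, q_1 = 7*1 + 0 = 7.
  i=2: a_2=1, p_2 = 1*29 + 4 = 33, q_2 = 1*7 + 1 = 8.
  i=3: a_3=3, p_3 = 3*33 + 29 = 128, q_3 = 3*8 + 7 = 31.
q_3 = 31 > 20, so the last convergent with denominator <= 20 is p_2/q_2 = 33/8.
The closest fraction with denominator <= 20 is either p_2/q_2 or the intermediate fraction (k*p_2 + p_1)/(k*q_2 + q_1) with the largest k >= 1 whose denominator stays <= 20; these approach x as k grows, and every other convergent or intermediate fraction in range is farther away.
Largest k: floor((20 - q_1)/q_2) = floor((20 - 7)/8) = 1.
That gives (1*33 + 29)/(1*8 + 7) = 62/15.
Compare the errors: |x - 33/8| = |289*8 - 33*70|/(70*8) = 2/560, and |x - 62/15| = |289*15 - 62*70|/(70*15) = 5/1050.
Cross-multiplying, 2*1050 = 2100 < 2800 = 5*560, so 2/560 is smaller: the convergent 33/8 is closer to x than 62/15.

33/8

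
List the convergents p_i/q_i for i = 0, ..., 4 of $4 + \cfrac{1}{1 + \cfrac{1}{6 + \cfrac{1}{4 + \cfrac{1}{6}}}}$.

4/1, 5/1, 34/7, 141/29, 880/181

Using the convergent recurrence p_i = a_i*p_{i-1} + p_{i-2}, q_i = a_i*q_{i-1} + q_{i-2} with p_{-2}=0, p_{-1}=1, q_{-2}=1, q_{-1}=0:
  i=0: a_0=4, p_0 = 4*1 + 0 = 4, q_0 = 4*0 + 1 = 1.
  i=1: a_1=1, p_1 = 1*4 + 1 = 5, q_1 = 1*1 + 0 = 1.
  i=2: a_2=6, p_2 = 6*5 + 4 = 34, q_2 = 6*1 + 1 = 7.
  i=3: a_3=4, p_3 = 4*34 + 5 = 141, q_3 = 4*7 + 1 = 29.
  i=4: a_4=6, p_4 = 6*141 + 34 = 880, q_4 = 6*29 + 7 = 181.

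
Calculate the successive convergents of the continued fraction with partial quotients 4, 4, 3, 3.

4/1, 17/4, 55/13, 182/43

Using the convergent recurrence p_i = a_i*p_{i-1} + p_{i-2}, q_i = a_i*q_{i-1} + q_{i-2} with p_{-2}=0, p_{-1}=1, q_{-2}=1, q_{-1}=0:
  i=0: a_0=4, p_0 = 4*1 + 0 = 4, q_0 = 4*0 + 1 = 1.
  i=1: a_1=4, p_1 = 4*4 + 1 = 17, q_1 = 4*1 + 0 = 4.
  i=2: a_2=3, p_2 = 3*17 + 4 = 55, q_2 = 3*4 + 1 = 13.
  i=3: a_3=3, p_3 = 3*55 + 17 = 182, q_3 = 3*13 + 4 = 43.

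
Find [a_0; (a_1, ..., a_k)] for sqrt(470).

[21; (1, 2, 8, 2, 1, 42)]

Write x_i = (sqrt(470) + m_i)/d_i with (m_0, d_0) = (0, 1). a_0 = floor(sqrt(470)) = 21, since 21^2 = 441 <= 470 < 484 = 22^2.
Iterate m_{i+1} = d_i*a_i - m_i, d_{i+1} = (470 - m_{i+1}^2)/d_i, a_{i+1} = floor((a_0 + m_{i+1})/d_{i+1}):
  m_1 = 1*21 - 0 = 21, d_1 = (470 - 21^2)/1 = 29/1 = 29, a_1 = floor((21 + 21)/29) = 1.
  m_2 = 29*1 - 21 = 8, d_2 = (470 - 8^2)/29 = 406/29 = 14, a_2 = floor((21 + 8)/14) = 2.
  m_3 = 14*2 - 8 = 20, d_3 = (470 - 20^2)/14 = 70/14 = 5, a_3 = floor((21 + 20)/5) = 8.
  m_4 = 5*8 - 20 = 20, d_4 = (470 - 20^2)/5 = 70/5 = 14, a_4 = floor((21 + 20)/14) = 2.
  m_5 = 14*2 - 20 = 8, d_5 = (470 - 8^2)/14 = 406/14 = 29, a_5 = floor((21 + 8)/29) = 1.
  m_6 = 29*1 - 8 = 21, d_6 = (470 - 21^2)/29 = 29/29 = 1, a_6 = floor((21 + 21)/1) = 42.
  m_7 = 1*42 - 21 = 21, d_7 = (470 - 21^2)/1 = 29/1 = 29: (m_7, d_7) = (m_1, d_1) = (21, 29), so from here the quotients repeat a_1, ..., a_6; the period length is 6.
Hence the expansion of sqrt(470) is a_0 = 21 followed by the repeating block 1, 2, 8, 2, 1, 42 (period 6).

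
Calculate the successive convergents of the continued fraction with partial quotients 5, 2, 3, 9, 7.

5/1, 11/2, 38/7, 353/65, 2509/462

Using the convergent recurrence p_i = a_i*p_{i-1} + p_{i-2}, q_i = a_i*q_{i-1} + q_{i-2} with p_{-2}=0, p_{-1}=1, q_{-2}=1, q_{-1}=0:
  i=0: a_0=5, p_0 = 5*1 + 0 = 5, q_0 = 5*0 + 1 = 1.
  i=1: a_1=2, p_1 = 2*5 + 1 = 11, q_1 = 2*1 + 0 = 2.
  i=2: a_2=3, p_2 = 3*11 + 5 = 38, q_2 = 3*2 + 1 = 7.
  i=3: a_3=9, p_3 = 9*38 + 11 = 353, q_3 = 9*7 + 2 = 65.
  i=4: a_4=7, p_4 = 7*353 + 38 = 2509, q_4 = 7*65 + 7 = 462.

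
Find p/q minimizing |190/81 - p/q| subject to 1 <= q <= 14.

33/14

Expand x = 190/81 as a continued fraction with the Euclidean algorithm:
  190 = 2*81 + 28, so a_0 = 2.
  81 = 2*28 + 25, so a_1 = 2.
  28 = 1*25 + 3, so a_2 = 1.
  25 = 8*3 + 1, so a_3 = 8.
  3 = 3*1 + 0, so a_4 = 3.
so x = [2; 2, 1, 8, 3].
Convergents (p_i = a_i*p_{i-1} + p_{i-2}, q_i = a_i*q_{i-1} + q_{i-2} with p_{-2}=0, p_{-1}=1, q_{-2}=1, q_{-1}=0), until the denominator exceeds 14:
  i=0: a_0=2, p_0 = 2*1 + 0 = 2, q_0 = 2*0 + 1 = 1.
  i=1: a_1=2, p_1 = 2*2 + 1 = 5, q_1 = 2*1 + 0 = 2.
  i=2: a_2=1, p_2 = 1*5 + 2 = 7, q_2 = 1*2 + 1 = 3.
  i=3: a_3=8, p_3 = 8*7 + 5 = 61, q_3 = 8*3 + 2 = 26.
q_3 = 26 > 14, so the last convergent with denominator <= 14 is p_2/q_2 = 7/3.
The closest fraction with denominator <= 14 is either p_2/q_2 or the intermediate fraction (k*p_2 + p_1)/(k*q_2 + q_1) with the largest k >= 1 whose denominator stays <= 14; these approach x as k grows, and every other convergent or intermediate fraction in range is farther away.
Largest k: floor((14 - q_1)/q_2) = floor((14 - 2)/3) = 4.
That gives (4*7 + 5)/(4*3 + 2) = 33/14.
Compare the errors: |x - 7/3| = |190*3 - 7*81|/(81*3) = 3/243, and |x - 33/14| = |190*14 - 33*81|/(81*14) = 13/1134.
Cross-multiplying, 13*243 = 3159 < 3402 = 3*1134, so 13/1134 is smaller: the intermediate fraction 33/14 is closer to x than 7/3.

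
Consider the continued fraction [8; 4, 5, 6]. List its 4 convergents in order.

8/1, 33/4, 173/21, 1071/130

Using the convergent recurrence p_i = a_i*p_{i-1} + p_{i-2}, q_i = a_i*q_{i-1} + q_{i-2} with p_{-2}=0, p_{-1}=1, q_{-2}=1, q_{-1}=0:
  i=0: a_0=8, p_0 = 8*1 + 0 = 8, q_0 = 8*0 + 1 = 1.
  i=1: a_1=4, p_1 = 4*8 + 1 = 33, q_1 = 4*1 + 0 = 4.
  i=2: a_2=5, p_2 = 5*33 + 8 = 173, q_2 = 5*4 + 1 = 21.
  i=3: a_3=6, p_3 = 6*173 + 33 = 1071, q_3 = 6*21 + 4 = 130.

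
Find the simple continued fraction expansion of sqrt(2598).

[50; (1, 32, 1, 100)]

Write x_i = (sqrt(2598) + m_i)/d_i with (m_0, d_0) = (0, 1). a_0 = floor(sqrt(2598)) = 50, since 50^2 = 2500 <= 2598 < 2601 = 51^2.
Iterate m_{i+1} = d_i*a_i - m_i, d_{i+1} = (2598 - m_{i+1}^2)/d_i, a_{i+1} = floor((a_0 + m_{i+1})/d_{i+1}):
  m_1 = 1*50 - 0 = 50, d_1 = (2598 - 50^2)/1 = 98/1 = 98, a_1 = floor((50 + 50)/98) = 1.
  m_2 = 98*1 - 50 = 48, d_2 = (2598 - 48^2)/98 = 294/98 = 3, a_2 = floor((50 + 48)/3) = 32.
  m_3 = 3*32 - 48 = 48, d_3 = (2598 - 48^2)/3 = 294/3 = 98, a_3 = floor((50 + 48)/98) = 1.
  m_4 = 98*1 - 48 = 50, d_4 = (2598 - 50^2)/98 = 98/98 = 1, a_4 = floor((50 + 50)/1) = 100.
  m_5 = 1*100 - 50 = 50, d_5 = (2598 - 50^2)/1 = 98/1 = 98: (m_5, d_5) = (m_1, d_1) = (50, 98), so from here the quotients repeat a_1, ..., a_4; the period length is 4.
Hence the expansion of sqrt(2598) is a_0 = 50 followed by the repeating block 1, 32, 1, 100 (period 4).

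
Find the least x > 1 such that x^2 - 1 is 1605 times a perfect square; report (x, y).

First expand sqrt(1605) as a continued fraction. With x_i = (sqrt(1605) + m_i)/d_i and (m_0, d_0) = (0, 1): a_0 = floor(sqrt(1605)) = 40, since 40^2 = 1600 <= 1605 < 1681 = 41^2.
Iterate m_{i+1} = d_i*a_i - m_i, d_{i+1} = (1605 - m_{i+1}^2)/d_i, a_{i+1} = floor((a_0 + m_{i+1})/d_{i+1}):
  m_1 = 1*40 - 0 = 40, d_1 = (1605 - 40^2)/1 = 5/1 = 5, a_1 = floor((40 + 40)/5) = 16.
  m_2 = 5*16 - 40 = 40, d_2 = (1605 - 40^2)/5 = 5/5 = 1, a_2 = floor((40 + 40)/1) = 80.
  m_3 = 1*80 - 40 = 40, d_3 = (1605 - 40^2)/1 = 5/1 = 5: (m_3, d_3) = (m_1, d_1) = (40, 5), so from here the quotients repeat a_1, a_2; the period length is 2.
So sqrt(1605) = [40; (16, 80)] with period length k = 2.
k is even, so the fundamental solution of x^2 - 1605y^2 = 1 is (p_{k-1}, q_{k-1}) = (p_1, q_1); compute convergents through index 1.
Convergents (p_i = a_i*p_{i-1} + p_{i-2}, q_i = a_i*q_{i-1} + q_{i-2} with p_{-2}=0, p_{-1}=1, q_{-2}=1, q_{-1}=0):
  i=0: a_0=40, p_0 = 40*1 + 0 = 40, q_0 = 40*0 + 1 = 1.
  i=1: a_1=16, p_1 = 16*40 + 1 = 641, q_1 = 16*1 + 0 = 16.
Check: 641^2 - 1605*16^2 = 410881 - 410880 = 1, so (x, y) = (641, 16) solves the equation, and by the theorem it is the least positive solution.

(x, y) = (641, 16)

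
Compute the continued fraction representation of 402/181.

Run the Euclidean algorithm on 402 and 181; the successive quotients are the partial quotients a_0, a_1, ... (each step inverts the fractional part left over by the previous one):
  402 = 2*181 + 40, so a_0 = 2.
  181 = 4*40 + 21, so a_1 = 4.
  40 = 1*21 + 19, so a_2 = 1.
  21 = 1*19 + 2, so a_3 = 1.
  19 = 9*2 + 1, so a_4 = 9.
  2 = 2*1 + 0, so a_5 = 2.
The remainder reaches 0 after 6 divisions, so the expansion has 6 partial quotients, read off in order.

[2; 4, 1, 1, 9, 2]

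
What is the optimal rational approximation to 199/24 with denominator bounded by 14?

Expand x = 199/24 as a continued fraction with the Euclidean algorithm:
  199 = 8*24 + 7, so a_0 = 8.
  24 = 3*7 + 3, so a_1 = 3.
  7 = 2*3 + 1, so a_2 = 2.
  3 = 3*1 + 0, so a_3 = 3.
so x = [8; 3, 2, 3].
Convergents (p_i = a_i*p_{i-1} + p_{i-2}, q_i = a_i*q_{i-1} + q_{i-2} with p_{-2}=0, p_{-1}=1, q_{-2}=1, q_{-1}=0), until the denominator exceeds 14:
  i=0: a_0=8, p_0 = 8*1 + 0 = 8, q_0 = 8*0 + 1 = 1.
  i=1: a_1=3, p_1 = 3*8 + 1 = 25, q_1 = 3*1 + 0 = 3.
  i=2: a_2=2, p_2 = 2*25 + 8 = 58, q_2 = 2*3 + 1 = 7.
  i=3: a_3=3, p_3 = 3*58 + 25 = 199, q_3 = 3*7 + 3 = 24.
q_3 = 24 > 14, so the last convergent with denominator <= 14 is p_2/q_2 = 58/7.
The closest fraction with denominator <= 14 is either p_2/q_2 or the intermediate fraction (k*p_2 + p_1)/(k*q_2 + q_1) with the largest k >= 1 whose denominator stays <= 14; these approach x as k grows, and every other convergent or intermediate fraction in range is farther away.
Largest k: floor((14 - q_1)/q_2) = floor((14 - 3)/7) = 1.
That gives (1*58 + 25)/(1*7 + 3) = 83/10.
Compare the errors: |x - 58/7| = |199*7 - 58*24|/(24*7) = 1/168, and |x - 83/10| = |199*10 - 83*24|/(24*10) = 2/240.
Cross-multiplying, 1*240 = 240 < 336 = 2*168, so 1/168 is smaller: the convergent 58/7 is closer to x than 83/10.

58/7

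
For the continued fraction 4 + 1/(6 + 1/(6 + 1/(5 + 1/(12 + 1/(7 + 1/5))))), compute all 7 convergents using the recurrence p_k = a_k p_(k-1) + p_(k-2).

4/1, 25/6, 154/37, 795/191, 9694/2329, 68653/16494, 352959/84799

Using the convergent recurrence p_i = a_i*p_{i-1} + p_{i-2}, q_i = a_i*q_{i-1} + q_{i-2} with p_{-2}=0, p_{-1}=1, q_{-2}=1, q_{-1}=0:
  i=0: a_0=4, p_0 = 4*1 + 0 = 4, q_0 = 4*0 + 1 = 1.
  i=1: a_1=6, p_1 = 6*4 + 1 = 25, q_1 = 6*1 + 0 = 6.
  i=2: a_2=6, p_2 = 6*25 + 4 = 154, q_2 = 6*6 + 1 = 37.
  i=3: a_3=5, p_3 = 5*154 + 25 = 795, q_3 = 5*37 + 6 = 191.
  i=4: a_4=12, p_4 = 12*795 + 154 = 9694, q_4 = 12*191 + 37 = 2329.
  i=5: a_5=7, p_5 = 7*9694 + 795 = 68653, q_5 = 7*2329 + 191 = 16494.
  i=6: a_6=5, p_6 = 5*68653 + 9694 = 352959, q_6 = 5*16494 + 2329 = 84799.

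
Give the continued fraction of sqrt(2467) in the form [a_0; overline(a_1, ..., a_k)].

Write x_i = (sqrt(2467) + m_i)/d_i with (m_0, d_0) = (0, 1). a_0 = floor(sqrt(2467)) = 49, since 49^2 = 2401 <= 2467 < 2500 = 50^2.
Iterate m_{i+1} = d_i*a_i - m_i, d_{i+1} = (2467 - m_{i+1}^2)/d_i, a_{i+1} = floor((a_0 + m_{i+1})/d_{i+1}):
  m_1 = 1*49 - 0 = 49, d_1 = (2467 - 49^2)/1 = 66/1 = 66, a_1 = floor((49 + 49)/66) = 1.
  m_2 = 66*1 - 49 = 17, d_2 = (2467 - 17^2)/66 = 2178/66 = 33, a_2 = floor((49 + 17)/33) = 2.
  m_3 = 33*2 - 17 = 49, d_3 = (2467 - 49^2)/33 = 66/33 = 2, a_3 = floor((49 + 49)/2) = 49.
  m_4 = 2*49 - 49 = 49, d_4 = (2467 - 49^2)/2 = 66/2 = 33, a_4 = floor((49 + 49)/33) = 2.
  m_5 = 33*2 - 49 = 17, d_5 = (2467 - 17^2)/33 = 2178/33 = 66, a_5 = floor((49 + 17)/66) = 1.
  m_6 = 66*1 - 17 = 49, d_6 = (2467 - 49^2)/66 = 66/66 = 1, a_6 = floor((49 + 49)/1) = 98.
  m_7 = 1*98 - 49 = 49, d_7 = (2467 - 49^2)/1 = 66/1 = 66: (m_7, d_7) = (m_1, d_1) = (49, 66), so from here the quotients repeat a_1, ..., a_6; the period length is 6.
Hence the expansion of sqrt(2467) is a_0 = 49 followed by the repeating block 1, 2, 49, 2, 1, 98 (period 6).

[49; overline(1, 2, 49, 2, 1, 98)]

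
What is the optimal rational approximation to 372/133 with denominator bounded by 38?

Expand x = 372/133 as a continued fraction with the Euclidean algorithm:
  372 = 2*133 + 106, so a_0 = 2.
  133 = 1*106 + 27, so a_1 = 1.
  106 = 3*27 + 25, so a_2 = 3.
  27 = 1*25 + 2, so a_3 = 1.
  25 = 12*2 + 1, so a_4 = 12.
  2 = 2*1 + 0, so a_5 = 2.
so x = [2; 1, 3, 1, 12, 2].
Convergents (p_i = a_i*p_{i-1} + p_{i-2}, q_i = a_i*q_{i-1} + q_{i-2} with p_{-2}=0, p_{-1}=1, q_{-2}=1, q_{-1}=0), until the denominator exceeds 38:
  i=0: a_0=2, p_0 = 2*1 + 0 = 2, q_0 = 2*0 + 1 = 1.
  i=1: a_1=1, p_1 = 1*2 + 1 = 3, q_1 = 1*1 + 0 = 1.
  i=2: a_2=3, p_2 = 3*3 + 2 = 11, q_2 = 3*1 + 1 = 4.
  i=3: a_3=1, p_3 = 1*11 + 3 = 14, q_3 = 1*4 + 1 = 5.
  i=4: a_4=12, p_4 = 12*14 + 11 = 179, q_4 = 12*5 + 4 = 64.
q_4 = 64 > 38, so the last convergent with denominator <= 38 is p_3/q_3 = 14/5.
The closest fraction with denominator <= 38 is either p_3/q_3 or the intermediate fraction (k*p_3 + p_2)/(k*q_3 + q_2) with the largest k >= 1 whose denominator stays <= 38; these approach x as k grows, and every other convergent or intermediate fraction in range is farther away.
Largest k: floor((38 - q_2)/q_3) = floor((38 - 4)/5) = 6.
That gives (6*14 + 11)/(6*5 + 4) = 95/34.
Compare the errors: |x - 14/5| = |372*5 - 14*133|/(133*5) = 2/665, and |x - 95/34| = |372*34 - 95*133|/(133*34) = 13/4522.
Cross-multiplying, 13*665 = 8645 < 9044 = 2*4522, so 13/4522 is smaller: the intermediate fraction 95/34 is closer to x than 14/5.

95/34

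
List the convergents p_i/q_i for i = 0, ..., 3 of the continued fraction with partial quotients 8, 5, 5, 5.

8/1, 41/5, 213/26, 1106/135

Using the convergent recurrence p_i = a_i*p_{i-1} + p_{i-2}, q_i = a_i*q_{i-1} + q_{i-2} with p_{-2}=0, p_{-1}=1, q_{-2}=1, q_{-1}=0:
  i=0: a_0=8, p_0 = 8*1 + 0 = 8, q_0 = 8*0 + 1 = 1.
  i=1: a_1=5, p_1 = 5*8 + 1 = 41, q_1 = 5*1 + 0 = 5.
  i=2: a_2=5, p_2 = 5*41 + 8 = 213, q_2 = 5*5 + 1 = 26.
  i=3: a_3=5, p_3 = 5*213 + 41 = 1106, q_3 = 5*26 + 5 = 135.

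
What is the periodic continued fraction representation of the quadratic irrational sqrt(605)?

[24; (1, 1, 2, 11, 1, 8, 1, 11, 2, 1, 1, 48)]

Write x_i = (sqrt(605) + m_i)/d_i with (m_0, d_0) = (0, 1). a_0 = floor(sqrt(605)) = 24, since 24^2 = 576 <= 605 < 625 = 25^2.
Iterate m_{i+1} = d_i*a_i - m_i, d_{i+1} = (605 - m_{i+1}^2)/d_i, a_{i+1} = floor((a_0 + m_{i+1})/d_{i+1}):
  m_1 = 1*24 - 0 = 24, d_1 = (605 - 24^2)/1 = 29/1 = 29, a_1 = floor((24 + 24)/29) = 1.
  m_2 = 29*1 - 24 = 5, d_2 = (605 - 5^2)/29 = 580/29 = 20, a_2 = floor((24 + 5)/20) = 1.
  m_3 = 20*1 - 5 = 15, d_3 = (605 - 15^2)/20 = 380/20 = 19, a_3 = floor((24 + 15)/19) = 2.
  m_4 = 19*2 - 15 = 23, d_4 = (605 - 23^2)/19 = 76/19 = 4, a_4 = floor((24 + 23)/4) = 11.
  m_5 = 4*11 - 23 = 21, d_5 = (605 - 21^2)/4 = 164/4 = 41, a_5 = floor((24 + 21)/41) = 1.
  m_6 = 41*1 - 21 = 20, d_6 = (605 - 20^2)/41 = 205/41 = 5, a_6 = floor((24 + 20)/5) = 8.
  m_7 = 5*8 - 20 = 20, d_7 = (605 - 20^2)/5 = 205/5 = 41, a_7 = floor((24 + 20)/41) = 1.
  m_8 = 41*1 - 20 = 21, d_8 = (605 - 21^2)/41 = 164/41 = 4, a_8 = floor((24 + 21)/4) = 11.
  m_9 = 4*11 - 21 = 23, d_9 = (605 - 23^2)/4 = 76/4 = 19, a_9 = floor((24 + 23)/19) = 2.
  m_10 = 19*2 - 23 = 15, d_10 = (605 - 15^2)/19 = 380/19 = 20, a_10 = floor((24 + 15)/20) = 1.
  m_11 = 20*1 - 15 = 5, d_11 = (605 - 5^2)/20 = 580/20 = 29, a_11 = floor((24 + 5)/29) = 1.
  m_12 = 29*1 - 5 = 24, d_12 = (605 - 24^2)/29 = 29/29 = 1, a_12 = floor((24 + 24)/1) = 48.
  m_13 = 1*48 - 24 = 24, d_13 = (605 - 24^2)/1 = 29/1 = 29: (m_13, d_13) = (m_1, d_1) = (24, 29), so from here the quotients repeat a_1, ..., a_12; the period length is 12.
Hence the expansion of sqrt(605) is a_0 = 24 followed by the repeating block 1, 1, 2, 11, 1, 8, 1, 11, 2, 1, 1, 48 (period 12).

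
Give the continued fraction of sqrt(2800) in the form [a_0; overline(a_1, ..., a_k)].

[52; overline(1, 10, 1, 3, 3, 6, 3, 3, 1, 10, 1, 104)]

Write x_i = (sqrt(2800) + m_i)/d_i with (m_0, d_0) = (0, 1). a_0 = floor(sqrt(2800)) = 52, since 52^2 = 2704 <= 2800 < 2809 = 53^2.
Iterate m_{i+1} = d_i*a_i - m_i, d_{i+1} = (2800 - m_{i+1}^2)/d_i, a_{i+1} = floor((a_0 + m_{i+1})/d_{i+1}):
  m_1 = 1*52 - 0 = 52, d_1 = (2800 - 52^2)/1 = 96/1 = 96, a_1 = floor((52 + 52)/96) = 1.
  m_2 = 96*1 - 52 = 44, d_2 = (2800 - 44^2)/96 = 864/96 = 9, a_2 = floor((52 + 44)/9) = 10.
  m_3 = 9*10 - 44 = 46, d_3 = (2800 - 46^2)/9 = 684/9 = 76, a_3 = floor((52 + 46)/76) = 1.
  m_4 = 76*1 - 46 = 30, d_4 = (2800 - 30^2)/76 = 1900/76 = 25, a_4 = floor((52 + 30)/25) = 3.
  m_5 = 25*3 - 30 = 45, d_5 = (2800 - 45^2)/25 = 775/25 = 31, a_5 = floor((52 + 45)/31) = 3.
  m_6 = 31*3 - 45 = 48, d_6 = (2800 - 48^2)/31 = 496/31 = 16, a_6 = floor((52 + 48)/16) = 6.
  m_7 = 16*6 - 48 = 48, d_7 = (2800 - 48^2)/16 = 496/16 = 31, a_7 = floor((52 + 48)/31) = 3.
  m_8 = 31*3 - 48 = 45, d_8 = (2800 - 45^2)/31 = 775/31 = 25, a_8 = floor((52 + 45)/25) = 3.
  m_9 = 25*3 - 45 = 30, d_9 = (2800 - 30^2)/25 = 1900/25 = 76, a_9 = floor((52 + 30)/76) = 1.
  m_10 = 76*1 - 30 = 46, d_10 = (2800 - 46^2)/76 = 684/76 = 9, a_10 = floor((52 + 46)/9) = 10.
  m_11 = 9*10 - 46 = 44, d_11 = (2800 - 44^2)/9 = 864/9 = 96, a_11 = floor((52 + 44)/96) = 1.
  m_12 = 96*1 - 44 = 52, d_12 = (2800 - 52^2)/96 = 96/96 = 1, a_12 = floor((52 + 52)/1) = 104.
  m_13 = 1*104 - 52 = 52, d_13 = (2800 - 52^2)/1 = 96/1 = 96: (m_13, d_13) = (m_1, d_1) = (52, 96), so from here the quotients repeat a_1, ..., a_12; the period length is 12.
Hence the expansion of sqrt(2800) is a_0 = 52 followed by the repeating block 1, 10, 1, 3, 3, 6, 3, 3, 1, 10, 1, 104 (period 12).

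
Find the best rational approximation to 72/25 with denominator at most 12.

23/8

Expand x = 72/25 as a continued fraction with the Euclidean algorithm:
  72 = 2*25 + 22, so a_0 = 2.
  25 = 1*22 + 3, so a_1 = 1.
  22 = 7*3 + 1, so a_2 = 7.
  3 = 3*1 + 0, so a_3 = 3.
so x = [2; 1, 7, 3].
Convergents (p_i = a_i*p_{i-1} + p_{i-2}, q_i = a_i*q_{i-1} + q_{i-2} with p_{-2}=0, p_{-1}=1, q_{-2}=1, q_{-1}=0), until the denominator exceeds 12:
  i=0: a_0=2, p_0 = 2*1 + 0 = 2, q_0 = 2*0 + 1 = 1.
  i=1: a_1=1, p_1 = 1*2 + 1 = 3, q_1 = 1*1 + 0 = 1.
  i=2: a_2=7, p_2 = 7*3 + 2 = 23, q_2 = 7*1 + 1 = 8.
  i=3: a_3=3, p_3 = 3*23 + 3 = 72, q_3 = 3*8 + 1 = 25.
q_3 = 25 > 12, so the last convergent with denominator <= 12 is p_2/q_2 = 23/8.
The closest fraction with denominator <= 12 is either p_2/q_2 or the intermediate fraction (k*p_2 + p_1)/(k*q_2 + q_1) with the largest k >= 1 whose denominator stays <= 12; these approach x as k grows, and every other convergent or intermediate fraction in range is farther away.
Largest k: floor((12 - q_1)/q_2) = floor((12 - 1)/8) = 1.
That gives (1*23 + 3)/(1*8 + 1) = 26/9.
Compare the errors: |x - 23/8| = |72*8 - 23*25|/(25*8) = 1/200, and |x - 26/9| = |72*9 - 26*25|/(25*9) = 2/225.
Cross-multiplying, 1*225 = 225 < 400 = 2*200, so 1/200 is smaller: the convergent 23/8 is closer to x than 26/9.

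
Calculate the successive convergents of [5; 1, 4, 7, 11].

Using the convergent recurrence p_i = a_i*p_{i-1} + p_{i-2}, q_i = a_i*q_{i-1} + q_{i-2} with p_{-2}=0, p_{-1}=1, q_{-2}=1, q_{-1}=0:
  i=0: a_0=5, p_0 = 5*1 + 0 = 5, q_0 = 5*0 + 1 = 1.
  i=1: a_1=1, p_1 = 1*5 + 1 = 6, q_1 = 1*1 + 0 = 1.
  i=2: a_2=4, p_2 = 4*6 + 5 = 29, q_2 = 4*1 + 1 = 5.
  i=3: a_3=7, p_3 = 7*29 + 6 = 209, q_3 = 7*5 + 1 = 36.
  i=4: a_4=11, p_4 = 11*209 + 29 = 2328, q_4 = 11*36 + 5 = 401.

5/1, 6/1, 29/5, 209/36, 2328/401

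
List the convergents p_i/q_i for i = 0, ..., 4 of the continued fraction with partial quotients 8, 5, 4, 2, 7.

Using the convergent recurrence p_i = a_i*p_{i-1} + p_{i-2}, q_i = a_i*q_{i-1} + q_{i-2} with p_{-2}=0, p_{-1}=1, q_{-2}=1, q_{-1}=0:
  i=0: a_0=8, p_0 = 8*1 + 0 = 8, q_0 = 8*0 + 1 = 1.
  i=1: a_1=5, p_1 = 5*8 + 1 = 41, q_1 = 5*1 + 0 = 5.
  i=2: a_2=4, p_2 = 4*41 + 8 = 172, q_2 = 4*5 + 1 = 21.
  i=3: a_3=2, p_3 = 2*172 + 41 = 385, q_3 = 2*21 + 5 = 47.
  i=4: a_4=7, p_4 = 7*385 + 172 = 2867, q_4 = 7*47 + 21 = 350.

8/1, 41/5, 172/21, 385/47, 2867/350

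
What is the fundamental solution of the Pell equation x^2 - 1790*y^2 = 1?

(x, y) = (60501, 1430)

First expand sqrt(1790) as a continued fraction. With x_i = (sqrt(1790) + m_i)/d_i and (m_0, d_0) = (0, 1): a_0 = floor(sqrt(1790)) = 42, since 42^2 = 1764 <= 1790 < 1849 = 43^2.
Iterate m_{i+1} = d_i*a_i - m_i, d_{i+1} = (1790 - m_{i+1}^2)/d_i, a_{i+1} = floor((a_0 + m_{i+1})/d_{i+1}):
  m_1 = 1*42 - 0 = 42, d_1 = (1790 - 42^2)/1 = 26/1 = 26, a_1 = floor((42 + 42)/26) = 3.
  m_2 = 26*3 - 42 = 36, d_2 = (1790 - 36^2)/26 = 494/26 = 19, a_2 = floor((42 + 36)/19) = 4.
  m_3 = 19*4 - 36 = 40, d_3 = (1790 - 40^2)/19 = 190/19 = 10, a_3 = floor((42 + 40)/10) = 8.
  m_4 = 10*8 - 40 = 40, d_4 = (1790 - 40^2)/10 = 190/10 = 19, a_4 = floor((42 + 40)/19) = 4.
  m_5 = 19*4 - 40 = 36, d_5 = (1790 - 36^2)/19 = 494/19 = 26, a_5 = floor((42 + 36)/26) = 3.
  m_6 = 26*3 - 36 = 42, d_6 = (1790 - 42^2)/26 = 26/26 = 1, a_6 = floor((42 + 42)/1) = 84.
  m_7 = 1*84 - 42 = 42, d_7 = (1790 - 42^2)/1 = 26/1 = 26: (m_7, d_7) = (m_1, d_1) = (42, 26), so from here the quotients repeat a_1, ..., a_6; the period length is 6.
So sqrt(1790) = [42; (3, 4, 8, 4, 3, 84)] with period length k = 6.
k is even, so the fundamental solution of x^2 - 1790y^2 = 1 is (p_{k-1}, q_{k-1}) = (p_5, q_5); compute convergents through index 5.
Convergents (p_i = a_i*p_{i-1} + p_{i-2}, q_i = a_i*q_{i-1} + q_{i-2} with p_{-2}=0, p_{-1}=1, q_{-2}=1, q_{-1}=0):
  i=0: a_0=42, p_0 = 42*1 + 0 = 42, q_0 = 42*0 + 1 = 1.
  i=1: a_1=3, p_1 = 3*42 + 1 = 127, q_1 = 3*1 + 0 = 3.
  i=2: a_2=4, p_2 = 4*127 + 42 = 550, q_2 = 4*3 + 1 = 13.
  i=3: a_3=8, p_3 = 8*550 + 127 = 4527, q_3 = 8*13 + 3 = 107.
  i=4: a_4=4, p_4 = 4*4527 + 550 = 18658, q_4 = 4*107 + 13 = 441.
  i=5: a_5=3, p_5 = 3*18658 + 4527 = 60501, q_5 = 3*441 + 107 = 1430.
Check: 60501^2 - 1790*1430^2 = 3660371001 - 3660371000 = 1, so (x, y) = (60501, 1430) solves the equation, and by the theorem it is the least positive solution.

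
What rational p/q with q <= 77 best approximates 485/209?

123/53

Expand x = 485/209 as a continued fraction with the Euclidean algorithm:
  485 = 2*209 + 67, so a_0 = 2.
  209 = 3*67 + 8, so a_1 = 3.
  67 = 8*8 + 3, so a_2 = 8.
  8 = 2*3 + 2, so a_3 = 2.
  3 = 1*2 + 1, so a_4 = 1.
  2 = 2*1 + 0, so a_5 = 2.
so x = [2; 3, 8, 2, 1, 2].
Convergents (p_i = a_i*p_{i-1} + p_{i-2}, q_i = a_i*q_{i-1} + q_{i-2} with p_{-2}=0, p_{-1}=1, q_{-2}=1, q_{-1}=0), until the denominator exceeds 77:
  i=0: a_0=2, p_0 = 2*1 + 0 = 2, q_0 = 2*0 + 1 = 1.
  i=1: a_1=3, p_1 = 3*2 + 1 = 7, q_1 = 3*1 + 0 = 3.
  i=2: a_2=8, p_2 = 8*7 + 2 = 58, q_2 = 8*3 + 1 = 25.
  i=3: a_3=2, p_3 = 2*58 + 7 = 123, q_3 = 2*25 + 3 = 53.
  i=4: a_4=1, p_4 = 1*123 + 58 = 181, q_4 = 1*53 + 25 = 78.
q_4 = 78 > 77, so the last convergent with denominator <= 77 is p_3/q_3 = 123/53.
The closest fraction with denominator <= 77 is either p_3/q_3 or the intermediate fraction (k*p_3 + p_2)/(k*q_3 + q_2) with the largest k >= 1 whose denominator stays <= 77; these approach x as k grows, and every other convergent or intermediate fraction in range is farther away.
Largest k: floor((77 - q_2)/q_3) = floor((77 - 25)/53) = 0.
Since k = 0, no intermediate fraction beyond p_3/q_3 has denominator <= 77, so the convergent 123/53 is the closest (its error is |485*53 - 123*209|/(209*53) = 2/11077).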